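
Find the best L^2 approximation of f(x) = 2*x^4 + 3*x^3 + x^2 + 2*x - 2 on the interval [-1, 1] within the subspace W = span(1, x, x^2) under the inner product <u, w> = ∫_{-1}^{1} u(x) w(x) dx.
g(x) = 19*x^2/7 + 19*x/5 - 76/35

The best approximation g ∈ W is the orthogonal projection of f onto W. Writing g = a_0 + a_1 x + a_2 x^2, the coefficients solve the normal equations G · a = b where
  G_{ij} = <φ_i, φ_j> and b_i = <f, φ_i>, with φ_0 = 1, φ_1 = x, φ_2 = x^2.
G =
  [2, 0, 2/3]
  [0, 2/3, 0]
  [2/3, 0, 2/5],
b = (-38/15, 38/15, -38/105).
Solving gives a_0 = -76/35, a_1 = 19/5, a_2 = 19/7, so
  g(x) = 19*x^2/7 + 19*x/5 - 76/35.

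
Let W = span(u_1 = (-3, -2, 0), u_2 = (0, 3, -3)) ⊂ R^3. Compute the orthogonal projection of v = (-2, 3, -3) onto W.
proj_W(v) = (-18/11, 27/11, -39/11)

Set up U = [u_1 | ... | u_2] ∈ R^(3×2). The projector onto W = col(U) is P = U (U^T U)^(-1) U^T.
Compute U^T U =
  [13, -6]
  [-6, 18],
and U^T v = (0, 18).
Solve U^T U · c = U^T v for the coefficients: c = (6/11, 13/11). The projection is proj_W(v) = U c.
Check: (v - proj_W(v)) · u_1 = 0  (should be 0).
Check: (v - proj_W(v)) · u_2 = 0  (should be 0).
Result: proj_W(v) = (-18/11, 27/11, -39/11).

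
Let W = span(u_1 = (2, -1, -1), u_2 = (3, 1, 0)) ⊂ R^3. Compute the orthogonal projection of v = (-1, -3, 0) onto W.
proj_W(v) = (-43/35, -81/35, -8/7)

Set up U = [u_1 | ... | u_2] ∈ R^(3×2). The projector onto W = col(U) is P = U (U^T U)^(-1) U^T.
Compute U^T U =
  [6, 5]
  [5, 10],
and U^T v = (1, -6).
Solve U^T U · c = U^T v for the coefficients: c = (8/7, -41/35). The projection is proj_W(v) = U c.
Check: (v - proj_W(v)) · u_1 = 0  (should be 0).
Check: (v - proj_W(v)) · u_2 = 0  (should be 0).
Result: proj_W(v) = (-43/35, -81/35, -8/7).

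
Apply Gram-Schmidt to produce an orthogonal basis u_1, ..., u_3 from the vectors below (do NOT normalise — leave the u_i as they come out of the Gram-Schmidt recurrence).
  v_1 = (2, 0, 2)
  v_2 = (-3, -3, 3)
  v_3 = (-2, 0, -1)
Orthogonal basis:
  u_1 = (2, 0, 2)
  u_2 = (-3, -3, 3)
  u_3 = (-1/6, 1/3, 1/6)

Apply the Gram-Schmidt recurrence
  u_1 = v_1
  u_i = v_i − Σ_{j<i} ((v_i · u_j) / (u_j · u_j)) · u_j.

Step by step this gives:
  u_1 = (2, 0, 2)
  u_2 = (-3, -3, 3)
  u_3 = (-1/6, 1/3, 1/6)

Orthogonality check:
  u_2 · u_1 = 0 (should be 0)
  u_3 · u_1 = 0 (should be 0)
  u_3 · u_2 = 0 (should be 0)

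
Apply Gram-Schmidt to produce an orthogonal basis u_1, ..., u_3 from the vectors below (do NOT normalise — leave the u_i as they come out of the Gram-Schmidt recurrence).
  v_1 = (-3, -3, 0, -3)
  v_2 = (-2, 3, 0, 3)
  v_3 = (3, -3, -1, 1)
Orthogonal basis:
  u_1 = (-3, -3, 0, -3)
  u_2 = (-10/3, 5/3, 0, 5/3)
  u_3 = (0, -2, -1, 2)

Apply the Gram-Schmidt recurrence
  u_1 = v_1
  u_i = v_i − Σ_{j<i} ((v_i · u_j) / (u_j · u_j)) · u_j.

Step by step this gives:
  u_1 = (-3, -3, 0, -3)
  u_2 = (-10/3, 5/3, 0, 5/3)
  u_3 = (0, -2, -1, 2)

Orthogonality check:
  u_2 · u_1 = 0 (should be 0)
  u_3 · u_1 = 0 (should be 0)
  u_3 · u_2 = 0 (should be 0)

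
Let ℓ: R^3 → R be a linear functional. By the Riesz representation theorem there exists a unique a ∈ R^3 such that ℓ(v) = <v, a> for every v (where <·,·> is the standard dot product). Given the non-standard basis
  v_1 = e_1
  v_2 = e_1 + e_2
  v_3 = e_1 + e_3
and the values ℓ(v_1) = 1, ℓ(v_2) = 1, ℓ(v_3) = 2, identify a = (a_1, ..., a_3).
a = (1, 0, 1)

Write a = (a_1, ..., a_3) in the standard basis. For each basis vector v_i, ℓ(v_i) = <v_i, a> is a linear equation in the a_j's. Collect the n equations into a matrix system V a = ℓ, where row i of V is v_i (expressed in the standard basis). Since V is invertible (lower-triangular with 1s on the diagonal, up to permutation), solve by back-substitution:
  V =
[[1, 0, 0],
 [1, 1, 0],
 [1, 0, 1]]
  V a = (1, 1, 2)
Solving gives a = (1, 0, 1).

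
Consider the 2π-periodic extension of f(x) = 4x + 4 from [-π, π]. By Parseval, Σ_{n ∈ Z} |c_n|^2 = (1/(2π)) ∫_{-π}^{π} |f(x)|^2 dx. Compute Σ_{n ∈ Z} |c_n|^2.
Σ |c_n|^2 = 16π^2/3 + 16

Expand and integrate term by term over [-π, π]:
  ∫ (4x)^2 dx = 16·(2π^3/3); ∫ 2·4·(4)·x dx = 0 (odd integrand); ∫ 4^2 dx = 16·2π.
So (1/(2π)) ∫_{-π}^{π} (4x + 4)^2 dx = 16π^2/3 + 16 = 16π^2/3 + 16.
Parseval ⇒ Σ |c_n|^2 = 16π^2/3 + 16.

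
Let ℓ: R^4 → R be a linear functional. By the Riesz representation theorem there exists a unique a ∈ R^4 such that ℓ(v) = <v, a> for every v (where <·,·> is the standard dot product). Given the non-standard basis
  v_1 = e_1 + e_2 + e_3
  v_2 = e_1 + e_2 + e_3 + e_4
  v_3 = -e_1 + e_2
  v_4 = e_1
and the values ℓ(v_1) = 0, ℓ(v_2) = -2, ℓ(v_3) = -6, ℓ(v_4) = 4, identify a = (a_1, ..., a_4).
a = (4, -2, -2, -2)

Write a = (a_1, ..., a_4) in the standard basis. For each basis vector v_i, ℓ(v_i) = <v_i, a> is a linear equation in the a_j's. Collect the n equations into a matrix system V a = ℓ, where row i of V is v_i (expressed in the standard basis). Since V is invertible (lower-triangular with 1s on the diagonal, up to permutation), solve by back-substitution:
  V =
[[1, 1, 1, 0],
 [1, 1, 1, 1],
 [-1, 1, 0, 0],
 [1, 0, 0, 0]]
  V a = (0, -2, -6, 4)
Solving gives a = (4, -2, -2, -2).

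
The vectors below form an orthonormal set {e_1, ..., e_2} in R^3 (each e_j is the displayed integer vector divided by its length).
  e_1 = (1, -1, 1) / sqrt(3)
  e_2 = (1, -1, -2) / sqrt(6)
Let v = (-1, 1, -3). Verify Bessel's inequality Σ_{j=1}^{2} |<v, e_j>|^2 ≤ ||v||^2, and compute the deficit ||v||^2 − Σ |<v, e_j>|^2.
Σ |<v, e_j>|^2 = 11; ||v||^2 = 11; deficit = 0

Write each e_j = u_j / sqrt(<u_j, u_j>) where u_j is the displayed integer vector. Then <v, e_j> = <v, u_j> / sqrt(<u_j, u_j>), so |<v, e_j>|^2 = <v, u_j>^2 / <u_j, u_j>.
Coefficients: <v, e_1> = -5/sqrt(3), <v, e_2> = 4/sqrt(6).
Square and sum: Σ |<v, e_j>|^2 = 11.
Compute ||v||^2 = v·v = 11.
Deficit = 11 − 11 = 0 ≥ 0, confirming Bessel's inequality. (The deficit equals ||v − Σ <v,e_j> e_j||^2, the squared distance from v to span{e_j}.)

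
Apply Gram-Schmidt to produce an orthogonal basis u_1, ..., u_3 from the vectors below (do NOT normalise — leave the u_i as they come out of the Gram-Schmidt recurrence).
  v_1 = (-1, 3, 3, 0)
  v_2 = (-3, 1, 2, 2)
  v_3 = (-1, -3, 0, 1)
Orthogonal basis:
  u_1 = (-1, 3, 3, 0)
  u_2 = (-45/19, -17/19, 2/19, 2)
  u_3 = (2/11, -112/99, 118/99, -35/99)

Apply the Gram-Schmidt recurrence
  u_1 = v_1
  u_i = v_i − Σ_{j<i} ((v_i · u_j) / (u_j · u_j)) · u_j.

Step by step this gives:
  u_1 = (-1, 3, 3, 0)
  u_2 = (-45/19, -17/19, 2/19, 2)
  u_3 = (2/11, -112/99, 118/99, -35/99)

Orthogonality check:
  u_2 · u_1 = 0 (should be 0)
  u_3 · u_1 = 0 (should be 0)
  u_3 · u_2 = 0 (should be 0)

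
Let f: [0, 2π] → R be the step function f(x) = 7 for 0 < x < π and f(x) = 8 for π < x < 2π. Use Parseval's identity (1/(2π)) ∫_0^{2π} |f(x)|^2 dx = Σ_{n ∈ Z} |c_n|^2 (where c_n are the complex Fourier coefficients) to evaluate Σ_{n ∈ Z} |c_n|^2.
Σ |c_n|^2 = 113/2

Parseval equates the L^2 energy of f (normalised by 1/(2π)) with the ℓ^2 sum of its Fourier coefficients: (1/(2π)) ∫_0^{2π} |f|^2 = Σ |c_n|^2.
Compute the left side: (1/(2π)) [∫_0^π 7^2 dx + ∫_π^{2π} 8^2 dx] = (1/(2π)) · (49π + 64π) = (49 + 64)/2 = 113/2.
So Σ_{n ∈ Z} |c_n|^2 = 113/2.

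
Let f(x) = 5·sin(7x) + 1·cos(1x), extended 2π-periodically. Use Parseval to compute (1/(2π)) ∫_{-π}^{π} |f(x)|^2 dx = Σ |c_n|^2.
Σ |c_n|^2 = 13

Expand |f|^2 and use orthogonality of {sin(nx), cos(mx)} on [-π, π]:
  ∫_{-π}^{π} sin(nx)^2 dx = π, ∫ cos(mx)^2 dx = π, and cross terms integrate to 0.
So ∫_{-π}^{π} f(x)^2 dx = 5^2 · π + 1^2 · π = (25 + 1)π.
Divide by 2π: (25 + 1)/2 = 13.
By Parseval, this equals Σ |c_n|^2.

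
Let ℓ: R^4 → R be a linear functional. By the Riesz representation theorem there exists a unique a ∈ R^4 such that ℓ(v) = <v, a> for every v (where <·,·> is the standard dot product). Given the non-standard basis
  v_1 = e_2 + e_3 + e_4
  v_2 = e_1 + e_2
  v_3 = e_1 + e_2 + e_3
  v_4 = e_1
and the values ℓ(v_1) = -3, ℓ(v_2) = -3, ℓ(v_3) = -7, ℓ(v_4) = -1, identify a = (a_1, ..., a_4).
a = (-1, -2, -4, 3)

Write a = (a_1, ..., a_4) in the standard basis. For each basis vector v_i, ℓ(v_i) = <v_i, a> is a linear equation in the a_j's. Collect the n equations into a matrix system V a = ℓ, where row i of V is v_i (expressed in the standard basis). Since V is invertible (lower-triangular with 1s on the diagonal, up to permutation), solve by back-substitution:
  V =
[[0, 1, 1, 1],
 [1, 1, 0, 0],
 [1, 1, 1, 0],
 [1, 0, 0, 0]]
  V a = (-3, -3, -7, -1)
Solving gives a = (-1, -2, -4, 3).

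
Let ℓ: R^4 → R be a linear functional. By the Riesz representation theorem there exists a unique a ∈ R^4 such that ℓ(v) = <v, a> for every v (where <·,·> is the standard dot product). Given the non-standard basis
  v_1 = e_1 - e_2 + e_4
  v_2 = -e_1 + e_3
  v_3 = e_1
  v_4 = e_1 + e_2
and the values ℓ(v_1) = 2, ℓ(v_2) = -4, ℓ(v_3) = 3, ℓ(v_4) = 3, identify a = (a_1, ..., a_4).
a = (3, 0, -1, -1)

Write a = (a_1, ..., a_4) in the standard basis. For each basis vector v_i, ℓ(v_i) = <v_i, a> is a linear equation in the a_j's. Collect the n equations into a matrix system V a = ℓ, where row i of V is v_i (expressed in the standard basis). Since V is invertible (lower-triangular with 1s on the diagonal, up to permutation), solve by back-substitution:
  V =
[[1, -1, 0, 1],
 [-1, 0, 1, 0],
 [1, 0, 0, 0],
 [1, 1, 0, 0]]
  V a = (2, -4, 3, 3)
Solving gives a = (3, 0, -1, -1).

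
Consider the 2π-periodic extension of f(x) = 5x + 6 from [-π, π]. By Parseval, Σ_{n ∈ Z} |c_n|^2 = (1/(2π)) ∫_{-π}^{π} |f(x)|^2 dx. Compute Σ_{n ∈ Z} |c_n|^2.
Σ |c_n|^2 = 25π^2/3 + 36

Expand and integrate term by term over [-π, π]:
  ∫ (5x)^2 dx = 25·(2π^3/3); ∫ 2·5·(6)·x dx = 0 (odd integrand); ∫ 6^2 dx = 36·2π.
So (1/(2π)) ∫_{-π}^{π} (5x + 6)^2 dx = 25π^2/3 + 36 = 25π^2/3 + 36.
Parseval ⇒ Σ |c_n|^2 = 25π^2/3 + 36.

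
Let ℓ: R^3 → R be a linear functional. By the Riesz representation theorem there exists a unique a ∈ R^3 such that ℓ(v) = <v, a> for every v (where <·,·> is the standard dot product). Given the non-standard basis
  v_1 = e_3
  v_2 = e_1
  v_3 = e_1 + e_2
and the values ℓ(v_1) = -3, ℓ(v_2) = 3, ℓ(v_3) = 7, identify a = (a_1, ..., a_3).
a = (3, 4, -3)

Write a = (a_1, ..., a_3) in the standard basis. For each basis vector v_i, ℓ(v_i) = <v_i, a> is a linear equation in the a_j's. Collect the n equations into a matrix system V a = ℓ, where row i of V is v_i (expressed in the standard basis). Since V is invertible (lower-triangular with 1s on the diagonal, up to permutation), solve by back-substitution:
  V =
[[0, 0, 1],
 [1, 0, 0],
 [1, 1, 0]]
  V a = (-3, 3, 7)
Solving gives a = (3, 4, -3).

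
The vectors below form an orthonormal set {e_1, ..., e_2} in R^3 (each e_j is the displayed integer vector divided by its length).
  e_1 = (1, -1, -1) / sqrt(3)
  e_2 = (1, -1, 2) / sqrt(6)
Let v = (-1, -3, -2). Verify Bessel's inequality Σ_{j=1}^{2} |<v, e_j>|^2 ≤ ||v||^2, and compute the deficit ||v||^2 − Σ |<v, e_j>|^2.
Σ |<v, e_j>|^2 = 6; ||v||^2 = 14; deficit = 8

Write each e_j = u_j / sqrt(<u_j, u_j>) where u_j is the displayed integer vector. Then <v, e_j> = <v, u_j> / sqrt(<u_j, u_j>), so |<v, e_j>|^2 = <v, u_j>^2 / <u_j, u_j>.
Coefficients: <v, e_1> = 4/sqrt(3), <v, e_2> = -2/sqrt(6).
Square and sum: Σ |<v, e_j>|^2 = 6.
Compute ||v||^2 = v·v = 14.
Deficit = 14 − 6 = 8 ≥ 0, confirming Bessel's inequality. (The deficit equals ||v − Σ <v,e_j> e_j||^2, the squared distance from v to span{e_j}.)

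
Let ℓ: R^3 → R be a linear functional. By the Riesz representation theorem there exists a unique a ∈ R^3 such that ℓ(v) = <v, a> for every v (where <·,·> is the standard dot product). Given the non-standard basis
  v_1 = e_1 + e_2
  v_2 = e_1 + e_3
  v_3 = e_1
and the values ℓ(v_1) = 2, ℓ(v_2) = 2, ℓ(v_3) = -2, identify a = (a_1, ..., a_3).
a = (-2, 4, 4)

Write a = (a_1, ..., a_3) in the standard basis. For each basis vector v_i, ℓ(v_i) = <v_i, a> is a linear equation in the a_j's. Collect the n equations into a matrix system V a = ℓ, where row i of V is v_i (expressed in the standard basis). Since V is invertible (lower-triangular with 1s on the diagonal, up to permutation), solve by back-substitution:
  V =
[[1, 1, 0],
 [1, 0, 1],
 [1, 0, 0]]
  V a = (2, 2, -2)
Solving gives a = (-2, 4, 4).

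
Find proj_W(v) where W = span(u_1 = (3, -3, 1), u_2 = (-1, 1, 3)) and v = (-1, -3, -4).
proj_W(v) = (1, -1, -4)

Set up U = [u_1 | ... | u_2] ∈ R^(3×2). The projector onto W = col(U) is P = U (U^T U)^(-1) U^T.
Compute U^T U =
  [19, -3]
  [-3, 11],
and U^T v = (2, -14).
Solve U^T U · c = U^T v for the coefficients: c = (-1/10, -13/10). The projection is proj_W(v) = U c.
Check: (v - proj_W(v)) · u_1 = 0  (should be 0).
Check: (v - proj_W(v)) · u_2 = 0  (should be 0).
Result: proj_W(v) = (1, -1, -4).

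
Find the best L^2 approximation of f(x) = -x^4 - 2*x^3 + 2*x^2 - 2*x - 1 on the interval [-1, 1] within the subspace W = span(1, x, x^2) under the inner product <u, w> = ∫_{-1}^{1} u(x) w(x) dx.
g(x) = 8*x^2/7 - 16*x/5 - 32/35

The best approximation g ∈ W is the orthogonal projection of f onto W. Writing g = a_0 + a_1 x + a_2 x^2, the coefficients solve the normal equations G · a = b where
  G_{ij} = <φ_i, φ_j> and b_i = <f, φ_i>, with φ_0 = 1, φ_1 = x, φ_2 = x^2.
G =
  [2, 0, 2/3]
  [0, 2/3, 0]
  [2/3, 0, 2/5],
b = (-16/15, -32/15, -16/105).
Solving gives a_0 = -32/35, a_1 = -16/5, a_2 = 8/7, so
  g(x) = 8*x^2/7 - 16*x/5 - 32/35.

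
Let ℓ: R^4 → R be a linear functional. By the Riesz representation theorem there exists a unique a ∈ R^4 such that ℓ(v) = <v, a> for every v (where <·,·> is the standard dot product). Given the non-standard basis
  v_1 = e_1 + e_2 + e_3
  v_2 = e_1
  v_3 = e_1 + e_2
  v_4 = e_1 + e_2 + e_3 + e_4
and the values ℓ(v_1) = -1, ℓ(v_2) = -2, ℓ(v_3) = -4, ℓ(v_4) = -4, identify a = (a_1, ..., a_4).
a = (-2, -2, 3, -3)

Write a = (a_1, ..., a_4) in the standard basis. For each basis vector v_i, ℓ(v_i) = <v_i, a> is a linear equation in the a_j's. Collect the n equations into a matrix system V a = ℓ, where row i of V is v_i (expressed in the standard basis). Since V is invertible (lower-triangular with 1s on the diagonal, up to permutation), solve by back-substitution:
  V =
[[1, 1, 1, 0],
 [1, 0, 0, 0],
 [1, 1, 0, 0],
 [1, 1, 1, 1]]
  V a = (-1, -2, -4, -4)
Solving gives a = (-2, -2, 3, -3).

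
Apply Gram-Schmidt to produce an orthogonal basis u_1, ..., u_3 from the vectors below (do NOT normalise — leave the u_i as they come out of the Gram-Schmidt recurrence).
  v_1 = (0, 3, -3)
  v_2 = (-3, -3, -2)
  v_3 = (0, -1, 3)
Orthogonal basis:
  u_1 = (0, 3, -3)
  u_2 = (-3, -5/2, -5/2)
  u_3 = (-30/43, 18/43, 18/43)

Apply the Gram-Schmidt recurrence
  u_1 = v_1
  u_i = v_i − Σ_{j<i} ((v_i · u_j) / (u_j · u_j)) · u_j.

Step by step this gives:
  u_1 = (0, 3, -3)
  u_2 = (-3, -5/2, -5/2)
  u_3 = (-30/43, 18/43, 18/43)

Orthogonality check:
  u_2 · u_1 = 0 (should be 0)
  u_3 · u_1 = 0 (should be 0)
  u_3 · u_2 = 0 (should be 0)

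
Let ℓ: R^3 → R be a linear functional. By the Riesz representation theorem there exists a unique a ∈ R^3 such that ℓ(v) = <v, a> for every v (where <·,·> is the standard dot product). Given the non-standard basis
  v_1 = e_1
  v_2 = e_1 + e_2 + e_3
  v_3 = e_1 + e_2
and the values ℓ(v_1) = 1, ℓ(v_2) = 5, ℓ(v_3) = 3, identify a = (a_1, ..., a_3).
a = (1, 2, 2)

Write a = (a_1, ..., a_3) in the standard basis. For each basis vector v_i, ℓ(v_i) = <v_i, a> is a linear equation in the a_j's. Collect the n equations into a matrix system V a = ℓ, where row i of V is v_i (expressed in the standard basis). Since V is invertible (lower-triangular with 1s on the diagonal, up to permutation), solve by back-substitution:
  V =
[[1, 0, 0],
 [1, 1, 1],
 [1, 1, 0]]
  V a = (1, 5, 3)
Solving gives a = (1, 2, 2).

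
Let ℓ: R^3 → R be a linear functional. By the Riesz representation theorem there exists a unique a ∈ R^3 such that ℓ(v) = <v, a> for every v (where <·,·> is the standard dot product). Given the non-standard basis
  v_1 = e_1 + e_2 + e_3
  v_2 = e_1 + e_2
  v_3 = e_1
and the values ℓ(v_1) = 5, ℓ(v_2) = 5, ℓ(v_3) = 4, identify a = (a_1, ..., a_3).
a = (4, 1, 0)

Write a = (a_1, ..., a_3) in the standard basis. For each basis vector v_i, ℓ(v_i) = <v_i, a> is a linear equation in the a_j's. Collect the n equations into a matrix system V a = ℓ, where row i of V is v_i (expressed in the standard basis). Since V is invertible (lower-triangular with 1s on the diagonal, up to permutation), solve by back-substitution:
  V =
[[1, 1, 1],
 [1, 1, 0],
 [1, 0, 0]]
  V a = (5, 5, 4)
Solving gives a = (4, 1, 0).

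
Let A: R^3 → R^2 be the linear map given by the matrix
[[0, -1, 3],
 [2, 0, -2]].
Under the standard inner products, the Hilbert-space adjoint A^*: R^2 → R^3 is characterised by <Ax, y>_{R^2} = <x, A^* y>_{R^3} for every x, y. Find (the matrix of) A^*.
A^* = A^T =
[[0, 2],
 [-1, 0],
 [3, -2]]

For real matrices with standard dot products, the defining identity <Ax, y> = <x, A^* y> gives (Ax)^T y = x^T (A^*) y, i.e. x^T A^T y = x^T (A^*) y. Since this holds for all x, y, we must have A^* = A^T. Therefore
A^* =
[[0, 2],
 [-1, 0],
 [3, -2]].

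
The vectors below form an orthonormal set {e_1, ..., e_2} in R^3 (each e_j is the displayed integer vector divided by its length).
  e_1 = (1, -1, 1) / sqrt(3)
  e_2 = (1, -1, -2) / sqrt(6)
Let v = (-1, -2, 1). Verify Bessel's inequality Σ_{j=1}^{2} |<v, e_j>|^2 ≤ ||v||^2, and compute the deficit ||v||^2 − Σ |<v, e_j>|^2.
Σ |<v, e_j>|^2 = 3/2; ||v||^2 = 6; deficit = 9/2

Write each e_j = u_j / sqrt(<u_j, u_j>) where u_j is the displayed integer vector. Then <v, e_j> = <v, u_j> / sqrt(<u_j, u_j>), so |<v, e_j>|^2 = <v, u_j>^2 / <u_j, u_j>.
Coefficients: <v, e_1> = 2/sqrt(3), <v, e_2> = -1/sqrt(6).
Square and sum: Σ |<v, e_j>|^2 = 3/2.
Compute ||v||^2 = v·v = 6.
Deficit = 6 − 3/2 = 9/2 ≥ 0, confirming Bessel's inequality. (The deficit equals ||v − Σ <v,e_j> e_j||^2, the squared distance from v to span{e_j}.)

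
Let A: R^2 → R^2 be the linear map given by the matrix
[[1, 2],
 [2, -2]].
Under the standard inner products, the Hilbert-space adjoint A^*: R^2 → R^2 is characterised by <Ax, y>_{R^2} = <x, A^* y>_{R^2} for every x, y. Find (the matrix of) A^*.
A^* = A^T =
[[1, 2],
 [2, -2]]

For real matrices with standard dot products, the defining identity <Ax, y> = <x, A^* y> gives (Ax)^T y = x^T (A^*) y, i.e. x^T A^T y = x^T (A^*) y. Since this holds for all x, y, we must have A^* = A^T. Therefore
A^* =
[[1, 2],
 [2, -2]].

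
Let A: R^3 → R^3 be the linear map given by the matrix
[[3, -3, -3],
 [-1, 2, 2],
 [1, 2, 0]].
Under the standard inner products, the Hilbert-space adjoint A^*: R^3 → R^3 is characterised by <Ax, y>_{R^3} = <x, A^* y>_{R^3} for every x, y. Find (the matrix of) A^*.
A^* = A^T =
[[3, -1, 1],
 [-3, 2, 2],
 [-3, 2, 0]]

For real matrices with standard dot products, the defining identity <Ax, y> = <x, A^* y> gives (Ax)^T y = x^T (A^*) y, i.e. x^T A^T y = x^T (A^*) y. Since this holds for all x, y, we must have A^* = A^T. Therefore
A^* =
[[3, -1, 1],
 [-3, 2, 2],
 [-3, 2, 0]].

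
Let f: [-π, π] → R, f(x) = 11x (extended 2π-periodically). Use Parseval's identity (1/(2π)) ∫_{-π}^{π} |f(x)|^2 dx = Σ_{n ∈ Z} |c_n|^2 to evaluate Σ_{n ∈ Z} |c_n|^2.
Σ |c_n|^2 = 121π^2/3

Expand and integrate term by term over [-π, π]:
  ∫ (11x)^2 dx = 121·(2π^3/3); ∫ 2·11·(0)·x dx = 0 (odd integrand); ∫ 0^2 dx = 0·2π.
So (1/(2π)) ∫_{-π}^{π} (11x)^2 dx = 121π^2/3 + 0 = 121π^2/3.
Parseval ⇒ Σ |c_n|^2 = 121π^2/3.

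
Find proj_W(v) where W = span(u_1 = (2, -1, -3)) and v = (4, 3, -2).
proj_W(v) = (11/7, -11/14, -33/14)

Set up U = [u_1 | ... | u_1] ∈ R^(3×1). The projector onto W = col(U) is P = U (U^T U)^(-1) U^T.
Compute U^T U =
  [14],
and U^T v = (11).
Solve U^T U · c = U^T v for the coefficients: c = (11/14). The projection is proj_W(v) = U c.
Check: (v - proj_W(v)) · u_1 = 0  (should be 0).
Result: proj_W(v) = (11/7, -11/14, -33/14).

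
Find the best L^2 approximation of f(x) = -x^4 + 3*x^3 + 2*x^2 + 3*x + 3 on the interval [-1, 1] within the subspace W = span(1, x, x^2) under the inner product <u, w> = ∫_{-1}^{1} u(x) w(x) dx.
g(x) = 8*x^2/7 + 24*x/5 + 108/35

The best approximation g ∈ W is the orthogonal projection of f onto W. Writing g = a_0 + a_1 x + a_2 x^2, the coefficients solve the normal equations G · a = b where
  G_{ij} = <φ_i, φ_j> and b_i = <f, φ_i>, with φ_0 = 1, φ_1 = x, φ_2 = x^2.
G =
  [2, 0, 2/3]
  [0, 2/3, 0]
  [2/3, 0, 2/5],
b = (104/15, 16/5, 88/35).
Solving gives a_0 = 108/35, a_1 = 24/5, a_2 = 8/7, so
  g(x) = 8*x^2/7 + 24*x/5 + 108/35.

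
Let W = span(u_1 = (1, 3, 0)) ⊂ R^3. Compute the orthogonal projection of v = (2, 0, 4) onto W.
proj_W(v) = (1/5, 3/5, 0)

Set up U = [u_1 | ... | u_1] ∈ R^(3×1). The projector onto W = col(U) is P = U (U^T U)^(-1) U^T.
Compute U^T U =
  [10],
and U^T v = (2).
Solve U^T U · c = U^T v for the coefficients: c = (1/5). The projection is proj_W(v) = U c.
Check: (v - proj_W(v)) · u_1 = 0  (should be 0).
Result: proj_W(v) = (1/5, 3/5, 0).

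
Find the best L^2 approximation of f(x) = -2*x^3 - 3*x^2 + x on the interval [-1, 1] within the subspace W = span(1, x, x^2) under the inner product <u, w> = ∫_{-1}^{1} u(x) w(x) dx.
g(x) = -3*x^2 - x/5

The best approximation g ∈ W is the orthogonal projection of f onto W. Writing g = a_0 + a_1 x + a_2 x^2, the coefficients solve the normal equations G · a = b where
  G_{ij} = <φ_i, φ_j> and b_i = <f, φ_i>, with φ_0 = 1, φ_1 = x, φ_2 = x^2.
G =
  [2, 0, 2/3]
  [0, 2/3, 0]
  [2/3, 0, 2/5],
b = (-2, -2/15, -6/5).
Solving gives a_0 = 0, a_1 = -1/5, a_2 = -3, so
  g(x) = -3*x^2 - x/5.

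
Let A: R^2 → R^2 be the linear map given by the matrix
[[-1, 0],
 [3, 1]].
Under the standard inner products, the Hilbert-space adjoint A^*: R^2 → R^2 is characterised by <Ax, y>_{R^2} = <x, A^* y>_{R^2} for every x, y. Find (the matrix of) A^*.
A^* = A^T =
[[-1, 3],
 [0, 1]]

For real matrices with standard dot products, the defining identity <Ax, y> = <x, A^* y> gives (Ax)^T y = x^T (A^*) y, i.e. x^T A^T y = x^T (A^*) y. Since this holds for all x, y, we must have A^* = A^T. Therefore
A^* =
[[-1, 3],
 [0, 1]].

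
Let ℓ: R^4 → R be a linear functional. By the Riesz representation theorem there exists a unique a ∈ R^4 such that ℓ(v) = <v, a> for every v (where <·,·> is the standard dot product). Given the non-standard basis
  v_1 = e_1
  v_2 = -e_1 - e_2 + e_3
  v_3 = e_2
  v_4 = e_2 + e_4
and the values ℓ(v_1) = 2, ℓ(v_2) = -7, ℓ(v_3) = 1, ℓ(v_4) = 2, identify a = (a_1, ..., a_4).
a = (2, 1, -4, 1)

Write a = (a_1, ..., a_4) in the standard basis. For each basis vector v_i, ℓ(v_i) = <v_i, a> is a linear equation in the a_j's. Collect the n equations into a matrix system V a = ℓ, where row i of V is v_i (expressed in the standard basis). Since V is invertible (lower-triangular with 1s on the diagonal, up to permutation), solve by back-substitution:
  V =
[[1, 0, 0, 0],
 [-1, -1, 1, 0],
 [0, 1, 0, 0],
 [0, 1, 0, 1]]
  V a = (2, -7, 1, 2)
Solving gives a = (2, 1, -4, 1).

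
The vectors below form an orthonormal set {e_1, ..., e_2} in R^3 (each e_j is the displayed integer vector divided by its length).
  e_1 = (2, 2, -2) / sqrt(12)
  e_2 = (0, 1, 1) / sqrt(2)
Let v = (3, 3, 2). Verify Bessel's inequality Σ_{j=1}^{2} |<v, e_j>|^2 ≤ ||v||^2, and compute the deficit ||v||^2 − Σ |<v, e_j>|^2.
Σ |<v, e_j>|^2 = 107/6; ||v||^2 = 22; deficit = 25/6

Write each e_j = u_j / sqrt(<u_j, u_j>) where u_j is the displayed integer vector. Then <v, e_j> = <v, u_j> / sqrt(<u_j, u_j>), so |<v, e_j>|^2 = <v, u_j>^2 / <u_j, u_j>.
Coefficients: <v, e_1> = 8/sqrt(12), <v, e_2> = 5/sqrt(2).
Square and sum: Σ |<v, e_j>|^2 = 107/6.
Compute ||v||^2 = v·v = 22.
Deficit = 22 − 107/6 = 25/6 ≥ 0, confirming Bessel's inequality. (The deficit equals ||v − Σ <v,e_j> e_j||^2, the squared distance from v to span{e_j}.)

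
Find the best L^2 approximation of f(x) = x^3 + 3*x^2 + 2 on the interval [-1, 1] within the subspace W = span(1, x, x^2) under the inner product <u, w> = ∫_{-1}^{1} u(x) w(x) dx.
g(x) = 3*x^2 + 3*x/5 + 2

The best approximation g ∈ W is the orthogonal projection of f onto W. Writing g = a_0 + a_1 x + a_2 x^2, the coefficients solve the normal equations G · a = b where
  G_{ij} = <φ_i, φ_j> and b_i = <f, φ_i>, with φ_0 = 1, φ_1 = x, φ_2 = x^2.
G =
  [2, 0, 2/3]
  [0, 2/3, 0]
  [2/3, 0, 2/5],
b = (6, 2/5, 38/15).
Solving gives a_0 = 2, a_1 = 3/5, a_2 = 3, so
  g(x) = 3*x^2 + 3*x/5 + 2.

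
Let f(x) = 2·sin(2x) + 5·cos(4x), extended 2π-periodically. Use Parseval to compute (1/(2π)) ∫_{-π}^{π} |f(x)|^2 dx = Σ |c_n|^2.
Σ |c_n|^2 = 29/2

Expand |f|^2 and use orthogonality of {sin(nx), cos(mx)} on [-π, π]:
  ∫_{-π}^{π} sin(nx)^2 dx = π, ∫ cos(mx)^2 dx = π, and cross terms integrate to 0.
So ∫_{-π}^{π} f(x)^2 dx = 2^2 · π + 5^2 · π = (4 + 25)π.
Divide by 2π: (4 + 25)/2 = 29/2.
By Parseval, this equals Σ |c_n|^2.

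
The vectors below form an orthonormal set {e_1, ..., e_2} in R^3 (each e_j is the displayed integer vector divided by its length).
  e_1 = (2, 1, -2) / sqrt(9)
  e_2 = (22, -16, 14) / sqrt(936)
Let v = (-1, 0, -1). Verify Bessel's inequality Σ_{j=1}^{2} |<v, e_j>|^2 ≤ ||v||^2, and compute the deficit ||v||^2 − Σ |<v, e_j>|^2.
Σ |<v, e_j>|^2 = 18/13; ||v||^2 = 2; deficit = 8/13

Write each e_j = u_j / sqrt(<u_j, u_j>) where u_j is the displayed integer vector. Then <v, e_j> = <v, u_j> / sqrt(<u_j, u_j>), so |<v, e_j>|^2 = <v, u_j>^2 / <u_j, u_j>.
Coefficients: <v, e_1> = 0/sqrt(9), <v, e_2> = -36/sqrt(936).
Square and sum: Σ |<v, e_j>|^2 = 18/13.
Compute ||v||^2 = v·v = 2.
Deficit = 2 − 18/13 = 8/13 ≥ 0, confirming Bessel's inequality. (The deficit equals ||v − Σ <v,e_j> e_j||^2, the squared distance from v to span{e_j}.)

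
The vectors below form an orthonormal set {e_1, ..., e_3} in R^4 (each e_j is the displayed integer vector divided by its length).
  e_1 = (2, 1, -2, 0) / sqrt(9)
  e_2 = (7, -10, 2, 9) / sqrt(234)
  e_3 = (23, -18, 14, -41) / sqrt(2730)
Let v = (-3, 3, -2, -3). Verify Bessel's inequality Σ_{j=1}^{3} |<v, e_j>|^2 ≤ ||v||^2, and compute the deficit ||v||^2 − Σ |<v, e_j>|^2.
Σ |<v, e_j>|^2 = 437/15; ||v||^2 = 31; deficit = 28/15

Write each e_j = u_j / sqrt(<u_j, u_j>) where u_j is the displayed integer vector. Then <v, e_j> = <v, u_j> / sqrt(<u_j, u_j>), so |<v, e_j>|^2 = <v, u_j>^2 / <u_j, u_j>.
Coefficients: <v, e_1> = 1/sqrt(9), <v, e_2> = -82/sqrt(234), <v, e_3> = -28/sqrt(2730).
Square and sum: Σ |<v, e_j>|^2 = 437/15.
Compute ||v||^2 = v·v = 31.
Deficit = 31 − 437/15 = 28/15 ≥ 0, confirming Bessel's inequality. (The deficit equals ||v − Σ <v,e_j> e_j||^2, the squared distance from v to span{e_j}.)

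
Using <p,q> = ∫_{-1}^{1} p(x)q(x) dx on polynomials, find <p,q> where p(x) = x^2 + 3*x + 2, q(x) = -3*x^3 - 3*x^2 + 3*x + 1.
<p,q> = 28/15

Expand the product: p(x)·q(x) = -3*x^5 - 12*x^4 - 12*x^3 + 4*x^2 + 9*x + 2.
∫_{-1}^{1} of each monomial x^k gives [2/(k+1) if k even, 0 if k odd]. Integrating term-by-term (or equivalently evaluating the antiderivative F(x) = -x^6/2 - 12*x^5/5 - 3*x^4 + 4*x^3/3 + 9*x^2/2 + 2*x at the endpoints):
  F(1) − F(−1) = 29/15 − (1/15) = 28/15.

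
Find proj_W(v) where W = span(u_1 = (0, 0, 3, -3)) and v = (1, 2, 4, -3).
proj_W(v) = (0, 0, 7/2, -7/2)

Set up U = [u_1 | ... | u_1] ∈ R^(4×1). The projector onto W = col(U) is P = U (U^T U)^(-1) U^T.
Compute U^T U =
  [18],
and U^T v = (21).
Solve U^T U · c = U^T v for the coefficients: c = (7/6). The projection is proj_W(v) = U c.
Check: (v - proj_W(v)) · u_1 = 0  (should be 0).
Result: proj_W(v) = (0, 0, 7/2, -7/2).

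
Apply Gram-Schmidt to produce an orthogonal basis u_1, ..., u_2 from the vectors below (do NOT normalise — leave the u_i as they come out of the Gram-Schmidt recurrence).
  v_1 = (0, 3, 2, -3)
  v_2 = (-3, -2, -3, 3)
Orthogonal basis:
  u_1 = (0, 3, 2, -3)
  u_2 = (-3, 19/22, -12/11, 3/22)

Apply the Gram-Schmidt recurrence
  u_1 = v_1
  u_i = v_i − Σ_{j<i} ((v_i · u_j) / (u_j · u_j)) · u_j.

Step by step this gives:
  u_1 = (0, 3, 2, -3)
  u_2 = (-3, 19/22, -12/11, 3/22)

Orthogonality check:
  u_2 · u_1 = 0 (should be 0)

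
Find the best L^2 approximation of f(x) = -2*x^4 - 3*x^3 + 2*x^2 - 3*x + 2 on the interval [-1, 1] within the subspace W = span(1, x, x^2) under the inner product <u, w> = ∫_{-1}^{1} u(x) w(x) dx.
g(x) = 2*x^2/7 - 24*x/5 + 76/35

The best approximation g ∈ W is the orthogonal projection of f onto W. Writing g = a_0 + a_1 x + a_2 x^2, the coefficients solve the normal equations G · a = b where
  G_{ij} = <φ_i, φ_j> and b_i = <f, φ_i>, with φ_0 = 1, φ_1 = x, φ_2 = x^2.
G =
  [2, 0, 2/3]
  [0, 2/3, 0]
  [2/3, 0, 2/5],
b = (68/15, -16/5, 164/105).
Solving gives a_0 = 76/35, a_1 = -24/5, a_2 = 2/7, so
  g(x) = 2*x^2/7 - 24*x/5 + 76/35.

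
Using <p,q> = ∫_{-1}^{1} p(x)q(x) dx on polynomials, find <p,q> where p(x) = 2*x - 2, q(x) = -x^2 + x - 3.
<p,q> = 44/3

Expand the product: p(x)·q(x) = -2*x^3 + 4*x^2 - 8*x + 6.
∫_{-1}^{1} of each monomial x^k gives [2/(k+1) if k even, 0 if k odd]. Integrating term-by-term (or equivalently evaluating the antiderivative F(x) = -x^4/2 + 4*x^3/3 - 4*x^2 + 6*x at the endpoints):
  F(1) − F(−1) = 17/6 − (-71/6) = 44/3.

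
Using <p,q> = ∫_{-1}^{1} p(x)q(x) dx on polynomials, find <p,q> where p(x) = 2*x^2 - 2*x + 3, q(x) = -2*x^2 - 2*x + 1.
<p,q> = 22/5

Expand the product: p(x)·q(x) = -4*x^4 - 8*x + 3.
∫_{-1}^{1} of each monomial x^k gives [2/(k+1) if k even, 0 if k odd]. Integrating term-by-term (or equivalently evaluating the antiderivative F(x) = -4*x^5/5 - 4*x^2 + 3*x at the endpoints):
  F(1) − F(−1) = -9/5 − (-31/5) = 22/5.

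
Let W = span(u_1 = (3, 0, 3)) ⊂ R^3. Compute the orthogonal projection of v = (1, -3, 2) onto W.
proj_W(v) = (3/2, 0, 3/2)

Set up U = [u_1 | ... | u_1] ∈ R^(3×1). The projector onto W = col(U) is P = U (U^T U)^(-1) U^T.
Compute U^T U =
  [18],
and U^T v = (9).
Solve U^T U · c = U^T v for the coefficients: c = (1/2). The projection is proj_W(v) = U c.
Check: (v - proj_W(v)) · u_1 = 0  (should be 0).
Result: proj_W(v) = (3/2, 0, 3/2).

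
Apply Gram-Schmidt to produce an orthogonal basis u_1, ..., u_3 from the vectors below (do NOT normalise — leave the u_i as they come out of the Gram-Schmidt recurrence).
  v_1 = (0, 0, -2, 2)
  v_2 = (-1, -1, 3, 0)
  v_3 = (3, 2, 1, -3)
Orthogonal basis:
  u_1 = (0, 0, -2, 2)
  u_2 = (-1, -1, 3/2, 3/2)
  u_3 = (23/13, 10/13, 11/13, 11/13)

Apply the Gram-Schmidt recurrence
  u_1 = v_1
  u_i = v_i − Σ_{j<i} ((v_i · u_j) / (u_j · u_j)) · u_j.

Step by step this gives:
  u_1 = (0, 0, -2, 2)
  u_2 = (-1, -1, 3/2, 3/2)
  u_3 = (23/13, 10/13, 11/13, 11/13)

Orthogonality check:
  u_2 · u_1 = 0 (should be 0)
  u_3 · u_1 = 0 (should be 0)
  u_3 · u_2 = 0 (should be 0)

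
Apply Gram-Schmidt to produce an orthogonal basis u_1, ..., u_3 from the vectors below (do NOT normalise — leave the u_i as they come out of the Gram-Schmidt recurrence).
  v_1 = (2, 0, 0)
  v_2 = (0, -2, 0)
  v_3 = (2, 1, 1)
Orthogonal basis:
  u_1 = (2, 0, 0)
  u_2 = (0, -2, 0)
  u_3 = (0, 0, 1)

Apply the Gram-Schmidt recurrence
  u_1 = v_1
  u_i = v_i − Σ_{j<i} ((v_i · u_j) / (u_j · u_j)) · u_j.

Step by step this gives:
  u_1 = (2, 0, 0)
  u_2 = (0, -2, 0)
  u_3 = (0, 0, 1)

Orthogonality check:
  u_2 · u_1 = 0 (should be 0)
  u_3 · u_1 = 0 (should be 0)
  u_3 · u_2 = 0 (should be 0)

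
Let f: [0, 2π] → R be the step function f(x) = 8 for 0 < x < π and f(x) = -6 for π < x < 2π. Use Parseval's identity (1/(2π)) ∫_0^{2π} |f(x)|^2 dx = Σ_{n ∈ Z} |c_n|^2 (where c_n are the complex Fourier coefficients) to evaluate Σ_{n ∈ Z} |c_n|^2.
Σ |c_n|^2 = 50

Parseval equates the L^2 energy of f (normalised by 1/(2π)) with the ℓ^2 sum of its Fourier coefficients: (1/(2π)) ∫_0^{2π} |f|^2 = Σ |c_n|^2.
Compute the left side: (1/(2π)) [∫_0^π 8^2 dx + ∫_π^{2π} (-6)^2 dx] = (1/(2π)) · (64π + 36π) = (64 + 36)/2 = 50.
So Σ_{n ∈ Z} |c_n|^2 = 50.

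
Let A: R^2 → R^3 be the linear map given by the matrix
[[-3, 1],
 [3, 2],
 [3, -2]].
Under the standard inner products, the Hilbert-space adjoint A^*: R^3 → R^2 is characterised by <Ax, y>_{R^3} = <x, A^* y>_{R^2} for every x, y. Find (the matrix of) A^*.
A^* = A^T =
[[-3, 3, 3],
 [1, 2, -2]]

For real matrices with standard dot products, the defining identity <Ax, y> = <x, A^* y> gives (Ax)^T y = x^T (A^*) y, i.e. x^T A^T y = x^T (A^*) y. Since this holds for all x, y, we must have A^* = A^T. Therefore
A^* =
[[-3, 3, 3],
 [1, 2, -2]].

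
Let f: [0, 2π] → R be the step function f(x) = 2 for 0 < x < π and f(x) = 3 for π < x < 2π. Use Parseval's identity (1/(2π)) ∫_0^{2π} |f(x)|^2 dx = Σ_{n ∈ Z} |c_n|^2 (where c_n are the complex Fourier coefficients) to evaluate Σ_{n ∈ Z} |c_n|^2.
Σ |c_n|^2 = 13/2

Parseval equates the L^2 energy of f (normalised by 1/(2π)) with the ℓ^2 sum of its Fourier coefficients: (1/(2π)) ∫_0^{2π} |f|^2 = Σ |c_n|^2.
Compute the left side: (1/(2π)) [∫_0^π 2^2 dx + ∫_π^{2π} 3^2 dx] = (1/(2π)) · (4π + 9π) = (4 + 9)/2 = 13/2.
So Σ_{n ∈ Z} |c_n|^2 = 13/2.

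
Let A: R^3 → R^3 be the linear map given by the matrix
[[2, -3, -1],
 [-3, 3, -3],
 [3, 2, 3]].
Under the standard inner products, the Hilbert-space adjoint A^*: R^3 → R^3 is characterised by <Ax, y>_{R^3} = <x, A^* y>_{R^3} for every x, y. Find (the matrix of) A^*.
A^* = A^T =
[[2, -3, 3],
 [-3, 3, 2],
 [-1, -3, 3]]

For real matrices with standard dot products, the defining identity <Ax, y> = <x, A^* y> gives (Ax)^T y = x^T (A^*) y, i.e. x^T A^T y = x^T (A^*) y. Since this holds for all x, y, we must have A^* = A^T. Therefore
A^* =
[[2, -3, 3],
 [-3, 3, 2],
 [-1, -3, 3]].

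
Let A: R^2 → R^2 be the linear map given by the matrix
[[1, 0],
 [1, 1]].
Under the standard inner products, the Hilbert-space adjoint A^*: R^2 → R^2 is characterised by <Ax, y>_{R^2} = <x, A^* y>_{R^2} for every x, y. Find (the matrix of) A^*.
A^* = A^T =
[[1, 1],
 [0, 1]]

For real matrices with standard dot products, the defining identity <Ax, y> = <x, A^* y> gives (Ax)^T y = x^T (A^*) y, i.e. x^T A^T y = x^T (A^*) y. Since this holds for all x, y, we must have A^* = A^T. Therefore
A^* =
[[1, 1],
 [0, 1]].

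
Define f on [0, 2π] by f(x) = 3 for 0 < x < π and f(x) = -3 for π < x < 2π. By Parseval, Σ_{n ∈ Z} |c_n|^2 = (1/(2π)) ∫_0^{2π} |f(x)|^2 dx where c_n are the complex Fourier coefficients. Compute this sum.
Σ |c_n|^2 = 9

Parseval equates the L^2 energy of f (normalised by 1/(2π)) with the ℓ^2 sum of its Fourier coefficients: (1/(2π)) ∫_0^{2π} |f|^2 = Σ |c_n|^2.
Compute the left side: (1/(2π)) [∫_0^π 3^2 dx + ∫_π^{2π} (-3)^2 dx] = (1/(2π)) · (9π + 9π) = (9 + 9)/2 = 9.
So Σ_{n ∈ Z} |c_n|^2 = 9.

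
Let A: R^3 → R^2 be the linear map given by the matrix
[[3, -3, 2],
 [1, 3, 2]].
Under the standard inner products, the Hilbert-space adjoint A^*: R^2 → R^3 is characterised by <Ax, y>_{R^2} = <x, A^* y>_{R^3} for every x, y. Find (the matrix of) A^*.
A^* = A^T =
[[3, 1],
 [-3, 3],
 [2, 2]]

For real matrices with standard dot products, the defining identity <Ax, y> = <x, A^* y> gives (Ax)^T y = x^T (A^*) y, i.e. x^T A^T y = x^T (A^*) y. Since this holds for all x, y, we must have A^* = A^T. Therefore
A^* =
[[3, 1],
 [-3, 3],
 [2, 2]].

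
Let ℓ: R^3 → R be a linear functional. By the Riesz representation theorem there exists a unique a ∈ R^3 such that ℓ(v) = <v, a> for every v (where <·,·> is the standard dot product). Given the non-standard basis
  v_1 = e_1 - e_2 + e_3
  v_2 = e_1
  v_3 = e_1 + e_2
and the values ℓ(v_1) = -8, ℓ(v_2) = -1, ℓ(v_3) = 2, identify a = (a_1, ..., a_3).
a = (-1, 3, -4)

Write a = (a_1, ..., a_3) in the standard basis. For each basis vector v_i, ℓ(v_i) = <v_i, a> is a linear equation in the a_j's. Collect the n equations into a matrix system V a = ℓ, where row i of V is v_i (expressed in the standard basis). Since V is invertible (lower-triangular with 1s on the diagonal, up to permutation), solve by back-substitution:
  V =
[[1, -1, 1],
 [1, 0, 0],
 [1, 1, 0]]
  V a = (-8, -1, 2)
Solving gives a = (-1, 3, -4).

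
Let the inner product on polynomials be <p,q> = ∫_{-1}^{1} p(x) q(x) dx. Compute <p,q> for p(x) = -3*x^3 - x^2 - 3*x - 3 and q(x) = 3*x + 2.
<p,q> = -344/15

Expand the product: p(x)·q(x) = -9*x^4 - 9*x^3 - 11*x^2 - 15*x - 6.
∫_{-1}^{1} of each monomial x^k gives [2/(k+1) if k even, 0 if k odd]. Integrating term-by-term (or equivalently evaluating the antiderivative F(x) = -9*x^5/5 - 9*x^4/4 - 11*x^3/3 - 15*x^2/2 - 6*x at the endpoints):
  F(1) − F(−1) = -1273/60 − (103/60) = -344/15.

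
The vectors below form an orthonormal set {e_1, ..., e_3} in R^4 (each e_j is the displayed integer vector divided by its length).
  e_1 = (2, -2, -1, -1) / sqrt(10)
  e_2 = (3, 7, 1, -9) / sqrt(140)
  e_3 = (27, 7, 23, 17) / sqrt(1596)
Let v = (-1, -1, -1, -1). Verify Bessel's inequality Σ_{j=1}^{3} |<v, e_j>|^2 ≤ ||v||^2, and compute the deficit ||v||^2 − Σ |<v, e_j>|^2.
Σ |<v, e_j>|^2 = 220/57; ||v||^2 = 4; deficit = 8/57

Write each e_j = u_j / sqrt(<u_j, u_j>) where u_j is the displayed integer vector. Then <v, e_j> = <v, u_j> / sqrt(<u_j, u_j>), so |<v, e_j>|^2 = <v, u_j>^2 / <u_j, u_j>.
Coefficients: <v, e_1> = 2/sqrt(10), <v, e_2> = -2/sqrt(140), <v, e_3> = -74/sqrt(1596).
Square and sum: Σ |<v, e_j>|^2 = 220/57.
Compute ||v||^2 = v·v = 4.
Deficit = 4 − 220/57 = 8/57 ≥ 0, confirming Bessel's inequality. (The deficit equals ||v − Σ <v,e_j> e_j||^2, the squared distance from v to span{e_j}.)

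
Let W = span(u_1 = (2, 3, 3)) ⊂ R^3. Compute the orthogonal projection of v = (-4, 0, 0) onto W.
proj_W(v) = (-8/11, -12/11, -12/11)

Set up U = [u_1 | ... | u_1] ∈ R^(3×1). The projector onto W = col(U) is P = U (U^T U)^(-1) U^T.
Compute U^T U =
  [22],
and U^T v = (-8).
Solve U^T U · c = U^T v for the coefficients: c = (-4/11). The projection is proj_W(v) = U c.
Check: (v - proj_W(v)) · u_1 = 0  (should be 0).
Result: proj_W(v) = (-8/11, -12/11, -12/11).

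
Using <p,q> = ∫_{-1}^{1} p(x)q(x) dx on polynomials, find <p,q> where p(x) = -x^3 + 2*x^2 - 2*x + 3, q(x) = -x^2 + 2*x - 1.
<p,q> = -68/5

Expand the product: p(x)·q(x) = x^5 - 4*x^4 + 7*x^3 - 9*x^2 + 8*x - 3.
∫_{-1}^{1} of each monomial x^k gives [2/(k+1) if k even, 0 if k odd]. Integrating term-by-term (or equivalently evaluating the antiderivative F(x) = x^6/6 - 4*x^5/5 + 7*x^4/4 - 3*x^3 + 4*x^2 - 3*x at the endpoints):
  F(1) − F(−1) = -53/60 − (763/60) = -68/5.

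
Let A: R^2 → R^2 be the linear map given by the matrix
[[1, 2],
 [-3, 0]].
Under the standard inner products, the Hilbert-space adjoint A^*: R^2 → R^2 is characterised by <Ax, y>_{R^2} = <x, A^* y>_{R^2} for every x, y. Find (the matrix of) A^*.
A^* = A^T =
[[1, -3],
 [2, 0]]

For real matrices with standard dot products, the defining identity <Ax, y> = <x, A^* y> gives (Ax)^T y = x^T (A^*) y, i.e. x^T A^T y = x^T (A^*) y. Since this holds for all x, y, we must have A^* = A^T. Therefore
A^* =
[[1, -3],
 [2, 0]].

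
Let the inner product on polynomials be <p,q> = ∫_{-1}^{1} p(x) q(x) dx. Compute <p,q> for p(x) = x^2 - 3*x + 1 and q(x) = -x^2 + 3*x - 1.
<p,q> = -146/15

Expand the product: p(x)·q(x) = -x^4 + 6*x^3 - 11*x^2 + 6*x - 1.
∫_{-1}^{1} of each monomial x^k gives [2/(k+1) if k even, 0 if k odd]. Integrating term-by-term (or equivalently evaluating the antiderivative F(x) = -x^5/5 + 3*x^4/2 - 11*x^3/3 + 3*x^2 - x at the endpoints):
  F(1) − F(−1) = -11/30 − (281/30) = -146/15.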